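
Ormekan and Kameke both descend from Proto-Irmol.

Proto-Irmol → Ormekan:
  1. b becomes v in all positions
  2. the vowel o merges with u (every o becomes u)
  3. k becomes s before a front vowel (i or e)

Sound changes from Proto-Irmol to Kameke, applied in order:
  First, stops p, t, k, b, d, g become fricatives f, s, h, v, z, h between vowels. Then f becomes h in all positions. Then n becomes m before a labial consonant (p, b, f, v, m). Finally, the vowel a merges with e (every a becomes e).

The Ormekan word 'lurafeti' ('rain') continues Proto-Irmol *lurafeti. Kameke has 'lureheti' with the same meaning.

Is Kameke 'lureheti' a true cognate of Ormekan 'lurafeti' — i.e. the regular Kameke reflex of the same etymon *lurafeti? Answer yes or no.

Derive the expected Kameke reflex of *lurafeti:
Kameke: start from *lurafeti.
  rule 1 (intervocalic lenition): lurafeti → lurafesi
  rule 2 (unconditioned shift): lurafesi → lurahesi
  rule 3: no change — lurahesi
  rule 4 (vowel merger): lurahesi → lurehesi
  ⇒ Kameke lurehesi
The regular Kameke reflex would be 'lurehesi', but the attested form is 'lureheti'. The correspondence is irregular, so they are not cognates (the Kameke form has a different source).

no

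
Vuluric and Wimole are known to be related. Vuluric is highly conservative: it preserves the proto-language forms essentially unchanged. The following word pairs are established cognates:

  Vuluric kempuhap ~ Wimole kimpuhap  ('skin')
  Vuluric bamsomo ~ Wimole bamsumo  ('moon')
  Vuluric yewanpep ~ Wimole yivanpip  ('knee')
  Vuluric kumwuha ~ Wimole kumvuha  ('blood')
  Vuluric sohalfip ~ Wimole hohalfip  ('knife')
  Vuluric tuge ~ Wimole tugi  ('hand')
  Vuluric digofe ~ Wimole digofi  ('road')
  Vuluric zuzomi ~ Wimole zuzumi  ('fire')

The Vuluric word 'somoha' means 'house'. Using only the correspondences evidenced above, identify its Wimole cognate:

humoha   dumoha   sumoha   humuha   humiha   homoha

humoha

sohalfip ~ hohalfip — Vuluric s corresponds to Wimole h word-initially before a back vowel.
bamsomo ~ bamsumo, zuzomi ~ zuzumi — Vuluric o corresponds to Wimole u after a consonant, before a nasal.
Applying these to Vuluric 'somoha':
  somoha → homoha   (s→h word-initially before a back vowel)
  homoha → humoha   (o→u after a consonant, before a nasal)
So the Wimole cognate is 'humoha'.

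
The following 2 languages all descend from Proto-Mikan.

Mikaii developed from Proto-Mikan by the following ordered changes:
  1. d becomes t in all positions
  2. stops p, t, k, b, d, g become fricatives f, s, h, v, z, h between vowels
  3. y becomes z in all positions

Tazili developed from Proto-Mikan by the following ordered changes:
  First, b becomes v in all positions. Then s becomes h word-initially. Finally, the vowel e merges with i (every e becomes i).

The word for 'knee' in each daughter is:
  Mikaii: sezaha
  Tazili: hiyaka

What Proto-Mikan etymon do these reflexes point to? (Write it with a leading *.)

Position 5: Mikaii has h, Tazili has k. Tazili preserves k here (none of its changes turn any other segment into k), so the proto-segment is *k.
Position 3: Mikaii has z, Tazili has y. Tazili preserves y here (none of its changes turn any other segment into y), so the proto-segment is *y.
Position 1: Mikaii has s, Tazili has h. Taking the neighbouring segments as reconstructed: Mikaii s can only go back to *s; Tazili h could go back to *s or *h — the one source consistent with every daughter is *s.
This points to *seyaka. Verify forward in each daughter:
Mikaii: *seyaka
  seyaka (rule 1 does not apply)
  seyaka → seyaha   [intervocalic lenition]
  seyaha → sezaha   [unconditioned shift]
  giving Mikaii sezaha.
Tazili: *seyaka > heyaka > hiyaka  (by debuccalisation, vowel merger)
No other proto-form is consistent with every reflex, so the reconstruction is *seyaka.

*seyaka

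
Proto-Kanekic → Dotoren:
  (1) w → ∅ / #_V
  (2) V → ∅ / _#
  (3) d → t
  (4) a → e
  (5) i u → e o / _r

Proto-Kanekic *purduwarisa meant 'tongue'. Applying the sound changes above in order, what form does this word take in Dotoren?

portuweris

Dotoren: *purduwarisa
  purduwarisa (rule 1 does not apply)
  purduwarisa → purduwaris   [apocope]
  purduwaris → purtuwaris   [unconditioned shift]
  purtuwaris → purtuweris   [vowel merger]
  purtuweris → portuweris   [pre-rhotic lowering]
  giving Dotoren portuweris.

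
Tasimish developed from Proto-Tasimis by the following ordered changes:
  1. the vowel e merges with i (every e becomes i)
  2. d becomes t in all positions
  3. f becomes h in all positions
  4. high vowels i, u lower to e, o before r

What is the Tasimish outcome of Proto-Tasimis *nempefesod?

nimpihisot

Tasimish: *nempefesod
  nempefesod → nimpifisod   [vowel merger]
  nimpifisod → nimpifisot   [unconditioned shift]
  nimpifisot → nimpihisot   [unconditioned shift]
  nimpihisot (rule 4 does not apply)
  giving Tasimish nimpihisot.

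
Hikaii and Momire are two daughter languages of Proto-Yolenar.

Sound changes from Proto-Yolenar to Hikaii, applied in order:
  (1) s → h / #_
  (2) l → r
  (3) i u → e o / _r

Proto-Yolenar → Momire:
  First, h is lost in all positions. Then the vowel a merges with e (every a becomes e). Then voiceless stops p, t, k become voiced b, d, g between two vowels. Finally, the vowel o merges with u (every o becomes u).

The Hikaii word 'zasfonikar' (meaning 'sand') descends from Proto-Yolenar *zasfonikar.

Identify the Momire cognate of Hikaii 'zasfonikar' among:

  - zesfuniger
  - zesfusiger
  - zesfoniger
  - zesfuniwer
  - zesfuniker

zesfuniger

Momire: start from *zasfonikar.
  rule 1: no change — zasfonikar
  rule 2 (vowel merger): zasfonikar → zesfoniker
  rule 3 (intervocalic voicing): zesfoniker → zesfoniger
  rule 4 (vowel merger): zesfoniger → zesfuniger
  ⇒ Momire zesfuniger
Among the options, 'zesfuniger' alone shows every Momire change applied in order.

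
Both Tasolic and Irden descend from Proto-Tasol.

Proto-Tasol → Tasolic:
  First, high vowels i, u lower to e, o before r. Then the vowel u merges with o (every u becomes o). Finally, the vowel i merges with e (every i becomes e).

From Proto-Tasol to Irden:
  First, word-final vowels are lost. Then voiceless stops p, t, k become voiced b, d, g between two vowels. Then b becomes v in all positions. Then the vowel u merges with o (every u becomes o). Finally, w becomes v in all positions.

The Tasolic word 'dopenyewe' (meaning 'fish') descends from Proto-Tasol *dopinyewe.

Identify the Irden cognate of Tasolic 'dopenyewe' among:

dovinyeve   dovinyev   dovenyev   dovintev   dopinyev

Irden: *dopinyewe
  dopinyewe → dopinyew   [apocope]
  dopinyew → dobinyew   [intervocalic voicing]
  dobinyew → dovinyew   [unconditioned shift]
  dovinyew (rule 4 does not apply)
  dovinyew → dovinyev   [unconditioned shift]
  giving Irden dovinyev.
Among the options, 'dovinyev' alone shows every Irden change applied in order.

dovinyev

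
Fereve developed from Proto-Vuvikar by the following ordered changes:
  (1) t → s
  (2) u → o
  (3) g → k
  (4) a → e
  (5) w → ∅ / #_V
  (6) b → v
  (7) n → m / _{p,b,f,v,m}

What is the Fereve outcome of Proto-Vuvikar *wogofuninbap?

Fereve: *wogofuninbap > wogofoninbap > wokofoninbap > wokofoninbep > okofoninbep > okofoninvep > okofonimvep  (by vowel merger, unconditioned shift, vowel merger, glide loss, unconditioned shift, nasal place assimilation)

okofonimvep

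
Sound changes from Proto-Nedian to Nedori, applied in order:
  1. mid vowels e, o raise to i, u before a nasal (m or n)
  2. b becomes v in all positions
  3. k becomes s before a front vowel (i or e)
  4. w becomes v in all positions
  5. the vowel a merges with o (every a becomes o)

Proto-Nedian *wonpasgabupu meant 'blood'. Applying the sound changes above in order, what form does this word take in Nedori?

vunposgovupu

Nedori: *wonpasgabupu > wunpasgabupu > wunpasgavupu > vunpasgavupu > vunposgovupu  (by pre-nasal raising, unconditioned shift, unconditioned shift, vowel merger)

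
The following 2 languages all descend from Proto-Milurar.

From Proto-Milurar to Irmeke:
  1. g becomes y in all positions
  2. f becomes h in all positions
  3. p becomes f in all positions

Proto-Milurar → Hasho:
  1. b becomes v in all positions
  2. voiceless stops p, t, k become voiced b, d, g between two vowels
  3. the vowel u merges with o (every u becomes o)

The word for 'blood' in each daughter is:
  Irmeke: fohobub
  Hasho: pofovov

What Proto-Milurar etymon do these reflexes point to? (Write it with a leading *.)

Position 5: Irmeke has b, Hasho has v. Irmeke preserves b here (none of its changes turn any other segment into b), so the proto-segment is *b.
Position 1: Irmeke has f, Hasho has p. Hasho preserves p here (none of its changes turn any other segment into p), so the proto-segment is *p.
Continuing position by position gives *pofobub; check it forward:
Irmeke: *pofobub > pohobub > fohobub  (by unconditioned shift, unconditioned shift)
Hasho: *pofobub
  pofobub → pofovuv   [unconditioned shift]
  pofovuv (rule 2 does not apply)
  pofovuv → pofovov   [vowel merger]
  giving Hasho pofovov.
*pofobub is the unique common source.

*pofobub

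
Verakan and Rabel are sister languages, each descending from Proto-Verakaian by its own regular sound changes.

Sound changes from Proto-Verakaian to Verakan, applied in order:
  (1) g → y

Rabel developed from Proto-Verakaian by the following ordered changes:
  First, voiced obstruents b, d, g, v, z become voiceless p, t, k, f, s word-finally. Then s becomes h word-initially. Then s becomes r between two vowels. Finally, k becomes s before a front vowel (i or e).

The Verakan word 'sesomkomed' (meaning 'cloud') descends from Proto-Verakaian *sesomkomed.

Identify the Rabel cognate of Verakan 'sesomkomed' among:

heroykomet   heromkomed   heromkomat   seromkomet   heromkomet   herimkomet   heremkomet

heromkomet

Rabel: start from *sesomkomed.
  rule 1 (final devoicing): sesomkomed → sesomkomet
  rule 2 (debuccalisation): sesomkomet → hesomkomet
  rule 3 (rhotacism): hesomkomet → heromkomet
  rule 4: no change — heromkomet
  ⇒ Rabel heromkomet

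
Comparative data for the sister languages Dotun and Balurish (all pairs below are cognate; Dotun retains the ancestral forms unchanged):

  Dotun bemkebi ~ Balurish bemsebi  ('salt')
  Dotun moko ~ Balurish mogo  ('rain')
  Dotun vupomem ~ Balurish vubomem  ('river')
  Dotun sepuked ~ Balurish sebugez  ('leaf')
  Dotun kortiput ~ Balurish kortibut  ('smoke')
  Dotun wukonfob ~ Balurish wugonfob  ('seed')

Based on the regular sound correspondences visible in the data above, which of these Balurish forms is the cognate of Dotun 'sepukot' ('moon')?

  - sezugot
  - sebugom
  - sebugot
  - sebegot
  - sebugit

sebugot

sepuked ~ sebugez, kortiput ~ kortibut — Dotun p corresponds to Balurish b between vowels (before a back vowel).
moko ~ mogo, wukonfob ~ wugonfob — Dotun k corresponds to Balurish g between vowels (before a back vowel).
Applying these to Dotun 'sepukot':
  sepukot → sebukot   (p→b between vowels (before a back vowel))
  sebukot → sebugot   (k→g between vowels (before a back vowel))
So the Balurish cognate is 'sebugot'.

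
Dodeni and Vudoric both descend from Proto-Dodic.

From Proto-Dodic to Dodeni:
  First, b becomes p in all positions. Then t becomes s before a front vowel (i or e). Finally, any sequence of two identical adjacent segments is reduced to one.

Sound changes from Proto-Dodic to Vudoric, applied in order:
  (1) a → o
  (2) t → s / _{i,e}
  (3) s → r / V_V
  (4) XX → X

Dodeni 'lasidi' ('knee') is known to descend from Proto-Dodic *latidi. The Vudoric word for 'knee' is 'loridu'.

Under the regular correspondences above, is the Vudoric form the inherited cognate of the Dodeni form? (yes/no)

no

Derive the expected Vudoric reflex of *latidi:
Vudoric: start from *latidi.
  rule 1 (vowel merger): latidi → lotidi
  rule 2 (palatalisation): lotidi → losidi
  rule 3 (rhotacism): losidi → loridi
  rule 4: no change — loridi
  ⇒ Vudoric loridi
The regular Vudoric reflex would be 'loridi', but the attested form is 'loridu'. The correspondence is irregular, so they are not cognates (the Vudoric form has a different source).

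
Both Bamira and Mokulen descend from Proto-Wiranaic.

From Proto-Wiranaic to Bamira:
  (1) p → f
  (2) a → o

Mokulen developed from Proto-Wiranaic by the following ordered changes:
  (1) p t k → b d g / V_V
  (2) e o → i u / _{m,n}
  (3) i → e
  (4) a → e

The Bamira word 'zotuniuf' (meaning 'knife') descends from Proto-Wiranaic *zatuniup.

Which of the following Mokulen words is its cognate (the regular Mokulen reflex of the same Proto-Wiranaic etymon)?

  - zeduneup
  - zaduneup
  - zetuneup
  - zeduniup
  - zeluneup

Mokulen: start from *zatuniup.
  rule 1 (intervocalic voicing): zatuniup → zaduniup
  rule 2: no change — zaduniup
  rule 3 (vowel merger): zaduniup → zaduneup
  rule 4 (vowel merger): zaduneup → zeduneup
  ⇒ Mokulen zeduneup
The other candidates each miss or misapply at least one Mokulen change.

zeduneup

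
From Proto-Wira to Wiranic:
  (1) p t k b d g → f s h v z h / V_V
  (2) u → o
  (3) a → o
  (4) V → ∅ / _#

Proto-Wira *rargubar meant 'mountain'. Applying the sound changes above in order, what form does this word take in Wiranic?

rorgovor

Wiranic: *rargubar
  rargubar → rarguvar   [intervocalic lenition]
  rarguvar → rargovar   [vowel merger]
  rargovar → rorgovor   [vowel merger]
  rorgovor (rule 4 does not apply)
  giving Wiranic rorgovor.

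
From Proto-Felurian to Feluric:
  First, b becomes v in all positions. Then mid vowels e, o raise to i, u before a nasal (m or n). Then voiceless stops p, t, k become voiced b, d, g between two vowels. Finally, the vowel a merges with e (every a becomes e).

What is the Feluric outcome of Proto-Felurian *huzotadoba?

huzodedove

Feluric: *huzotadoba
  huzotadoba → huzotadova   [unconditioned shift]
  huzotadova (rule 2 does not apply)
  huzotadova → huzodadova   [intervocalic voicing]
  huzodadova → huzodedove   [vowel merger]
  giving Feluric huzodedove.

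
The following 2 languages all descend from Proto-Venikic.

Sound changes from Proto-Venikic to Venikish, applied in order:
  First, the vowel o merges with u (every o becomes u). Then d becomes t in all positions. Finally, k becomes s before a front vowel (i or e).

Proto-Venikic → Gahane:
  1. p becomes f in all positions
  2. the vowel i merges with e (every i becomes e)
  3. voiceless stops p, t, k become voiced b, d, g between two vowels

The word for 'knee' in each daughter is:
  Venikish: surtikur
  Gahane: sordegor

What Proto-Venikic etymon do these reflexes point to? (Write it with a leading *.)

*sordikor

Position 4: Venikish has t, Gahane has d. Taking the neighbouring segments as reconstructed: Venikish t could go back to *t or *d; Gahane d can only go back to *d — the one source consistent with every daughter is *d.
Position 7: Venikish has u, Gahane has o. Gahane preserves o here (none of its changes turn any other segment into o), so the proto-segment is *o.
Position 5: Venikish has i, Gahane has e. Venikish preserves i here (none of its changes turn any other segment into i), so the proto-segment is *i.
This points to *sordikor. Verify forward in each daughter:
Venikish: *sordikor
  sordikor → surdikur   [vowel merger]
  surdikur → surtikur   [unconditioned shift]
  surtikur (rule 3 does not apply)
  giving Venikish surtikur.
Gahane: *sordikor > sordekor > sordegor  (by vowel merger, intervocalic voicing)
*sordikor is the unique common source.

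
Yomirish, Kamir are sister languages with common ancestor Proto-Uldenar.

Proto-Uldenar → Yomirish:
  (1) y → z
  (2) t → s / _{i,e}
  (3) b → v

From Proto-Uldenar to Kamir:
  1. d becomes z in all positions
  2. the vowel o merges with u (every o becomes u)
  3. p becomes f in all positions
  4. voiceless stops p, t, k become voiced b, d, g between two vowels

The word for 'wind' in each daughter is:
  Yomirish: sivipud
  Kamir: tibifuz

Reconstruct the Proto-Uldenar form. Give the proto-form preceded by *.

*tibipud

Position 3: Yomirish has v, Kamir has b. Kamir preserves b here (none of its changes turn any other segment into b), so the proto-segment is *b.
Position 1: Yomirish has s, Kamir has t. Kamir preserves t here (none of its changes turn any other segment into t), so the proto-segment is *t.
Position 7: Yomirish has d, Kamir has z. Yomirish preserves d here (none of its changes turn any other segment into d), so the proto-segment is *d.
Continuing position by position gives *tibipud; check it forward:
Yomirish: start from *tibipud.
  rule 1: no change — tibipud
  rule 2 (palatalisation): tibipud → sibipud
  rule 3 (unconditioned shift): sibipud → sivipud
  ⇒ Yomirish sivipud
Kamir: *tibipud
  tibipud → tibipuz   [unconditioned shift]
  tibipuz (rule 2 does not apply)
  tibipuz → tibifuz   [unconditioned shift]
  tibifuz (rule 4 does not apply)
  giving Kamir tibifuz.
No other proto-form is consistent with every reflex, so the reconstruction is *tibipud.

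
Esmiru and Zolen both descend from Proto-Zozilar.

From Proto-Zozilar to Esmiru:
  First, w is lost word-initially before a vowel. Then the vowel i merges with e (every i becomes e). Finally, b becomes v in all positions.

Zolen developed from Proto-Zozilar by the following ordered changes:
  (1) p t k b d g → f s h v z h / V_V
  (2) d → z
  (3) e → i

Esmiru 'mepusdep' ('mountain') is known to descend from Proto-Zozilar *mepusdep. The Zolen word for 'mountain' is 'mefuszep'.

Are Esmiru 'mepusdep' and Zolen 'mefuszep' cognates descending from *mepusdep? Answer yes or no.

no

Derive the expected Zolen reflex of *mepusdep:
Zolen: *mepusdep > mefusdep > mefuszep > mifuszip  (by intervocalic lenition, unconditioned shift, vowel merger)
The regular Zolen reflex would be 'mifuszip', but the attested form is 'mefuszep'. The correspondence is irregular, so they are not cognates (the Zolen form has a different source).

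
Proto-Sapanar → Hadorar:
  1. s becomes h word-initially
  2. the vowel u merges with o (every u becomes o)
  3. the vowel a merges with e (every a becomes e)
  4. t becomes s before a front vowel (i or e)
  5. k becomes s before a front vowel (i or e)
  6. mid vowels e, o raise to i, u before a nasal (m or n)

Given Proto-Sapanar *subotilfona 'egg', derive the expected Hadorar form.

hobosilfune

Hadorar: start from *subotilfona.
  rule 1 (debuccalisation): subotilfona → hubotilfona
  rule 2 (vowel merger): hubotilfona → hobotilfona
  rule 3 (vowel merger): hobotilfona → hobotilfone
  rule 4 (palatalisation): hobotilfone → hobosilfone
  rule 5: no change — hobosilfone
  rule 6 (pre-nasal raising): hobosilfone → hobosilfune
  ⇒ Hadorar hobosilfune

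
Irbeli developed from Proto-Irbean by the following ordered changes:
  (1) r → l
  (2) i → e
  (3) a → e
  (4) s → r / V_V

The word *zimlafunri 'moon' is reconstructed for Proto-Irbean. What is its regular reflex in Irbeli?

Irbeli: *zimlafunri
  zimlafunri → zimlafunli   [unconditioned shift]
  zimlafunli → zemlafunle   [vowel merger]
  zemlafunle → zemlefunle   [vowel merger]
  zemlefunle (rule 4 does not apply)
  giving Irbeli zemlefunle.

zemlefunle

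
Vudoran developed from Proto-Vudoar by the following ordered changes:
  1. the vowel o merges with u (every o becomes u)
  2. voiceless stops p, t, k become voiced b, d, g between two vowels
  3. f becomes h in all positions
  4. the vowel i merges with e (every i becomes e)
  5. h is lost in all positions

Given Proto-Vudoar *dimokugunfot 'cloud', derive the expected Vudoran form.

Vudoran: *dimokugunfot
  dimokugunfot → dimukugunfut   [vowel merger]
  dimukugunfut → dimugugunfut   [intervocalic voicing]
  dimugugunfut → dimugugunhut   [unconditioned shift]
  dimugugunhut → demugugunhut   [vowel merger]
  demugugunhut → demugugunut   [h-loss]
  giving Vudoran demugugunut.

demugugunut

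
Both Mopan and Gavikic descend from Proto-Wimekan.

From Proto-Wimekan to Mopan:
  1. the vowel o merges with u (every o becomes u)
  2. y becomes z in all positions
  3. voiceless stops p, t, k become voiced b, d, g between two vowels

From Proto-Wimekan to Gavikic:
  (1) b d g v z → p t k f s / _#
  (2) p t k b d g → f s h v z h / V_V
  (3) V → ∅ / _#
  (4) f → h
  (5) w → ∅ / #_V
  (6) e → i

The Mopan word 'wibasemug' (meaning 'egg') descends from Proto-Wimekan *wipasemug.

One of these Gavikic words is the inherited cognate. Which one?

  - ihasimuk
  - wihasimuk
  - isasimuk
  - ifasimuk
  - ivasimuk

Gavikic: *wipasemug
  wipasemug → wipasemuk   [final devoicing]
  wipasemuk → wifasemuk   [intervocalic lenition]
  wifasemuk (rule 3 does not apply)
  wifasemuk → wihasemuk   [unconditioned shift]
  wihasemuk → ihasemuk   [glide loss]
  ihasemuk → ihasimuk   [vowel merger]
  giving Gavikic ihasimuk.
Only 'ihasimuk' matches the regular Gavikic development of *wipasemug.

ihasimuk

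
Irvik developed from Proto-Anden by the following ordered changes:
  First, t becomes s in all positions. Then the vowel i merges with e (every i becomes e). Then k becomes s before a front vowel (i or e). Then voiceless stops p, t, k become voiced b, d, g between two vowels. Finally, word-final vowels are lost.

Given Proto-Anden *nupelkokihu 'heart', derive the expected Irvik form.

Irvik: *nupelkokihu > nupelkokehu > nupelkosehu > nubelkosehu > nubelkoseh  (by vowel merger, palatalisation, intervocalic voicing, apocope)

nubelkoseh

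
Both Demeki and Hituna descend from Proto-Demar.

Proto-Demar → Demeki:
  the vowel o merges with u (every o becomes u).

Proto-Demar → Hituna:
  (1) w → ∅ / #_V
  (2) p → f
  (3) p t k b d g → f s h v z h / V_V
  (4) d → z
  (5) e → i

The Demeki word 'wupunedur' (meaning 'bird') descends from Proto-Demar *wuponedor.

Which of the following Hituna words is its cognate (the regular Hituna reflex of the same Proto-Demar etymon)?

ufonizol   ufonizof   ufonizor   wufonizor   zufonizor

ufonizor

Hituna: start from *wuponedor.
  rule 1 (glide loss): wuponedor → uponedor
  rule 2 (unconditioned shift): uponedor → ufonedor
  rule 3 (intervocalic lenition): ufonedor → ufonezor
  rule 4: no change — ufonezor
  rule 5 (vowel merger): ufonezor → ufonizor
  ⇒ Hituna ufonizor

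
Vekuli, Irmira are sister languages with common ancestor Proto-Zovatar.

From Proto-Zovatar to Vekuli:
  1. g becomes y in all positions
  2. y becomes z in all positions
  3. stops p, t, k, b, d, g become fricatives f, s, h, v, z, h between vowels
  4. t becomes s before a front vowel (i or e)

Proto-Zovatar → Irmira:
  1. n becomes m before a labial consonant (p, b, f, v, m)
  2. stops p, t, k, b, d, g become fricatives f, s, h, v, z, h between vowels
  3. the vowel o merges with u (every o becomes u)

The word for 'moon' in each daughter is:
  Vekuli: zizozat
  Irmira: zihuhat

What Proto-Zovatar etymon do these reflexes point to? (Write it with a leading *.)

Position 3: Vekuli has z, Irmira has h. Taking the neighbouring segments as reconstructed: Vekuli z could go back to *d or *g or *z or *y; Irmira h could go back to *k or *g or *h — the one source consistent with every daughter is *g.
Position 4: Vekuli has o, Irmira has u. Vekuli preserves o here (none of its changes turn any other segment into o), so the proto-segment is *o.
This points to *zigogat. Verify forward in each daughter:
Vekuli: *zigogat
  zigogat → ziyoyat   [unconditioned shift]
  ziyoyat → zizozat   [unconditioned shift]
  zizozat (rule 3 does not apply)
  zizozat (rule 4 does not apply)
  giving Vekuli zizozat.
Irmira: *zigogat > zihohat > zihuhat  (by intervocalic lenition, vowel merger)
No other proto-form is consistent with every reflex, so the reconstruction is *zigogat.

*zigogat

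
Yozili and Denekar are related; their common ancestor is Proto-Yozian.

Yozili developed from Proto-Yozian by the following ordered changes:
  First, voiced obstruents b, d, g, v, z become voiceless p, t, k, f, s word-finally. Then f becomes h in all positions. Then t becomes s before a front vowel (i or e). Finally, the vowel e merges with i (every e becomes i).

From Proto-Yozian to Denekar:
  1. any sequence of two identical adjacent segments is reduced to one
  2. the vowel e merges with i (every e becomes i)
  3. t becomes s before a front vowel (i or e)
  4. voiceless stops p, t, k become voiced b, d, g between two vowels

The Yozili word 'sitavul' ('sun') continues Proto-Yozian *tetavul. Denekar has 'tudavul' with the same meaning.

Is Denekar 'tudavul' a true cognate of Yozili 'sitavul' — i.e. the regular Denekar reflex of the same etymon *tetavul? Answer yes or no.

no

Derive the expected Denekar reflex of *tetavul:
Denekar: *tetavul > titavul > sitavul > sidavul  (by vowel merger, palatalisation, intervocalic voicing)
The regular Denekar reflex would be 'sidavul', but the attested form is 'tudavul'. The correspondence is irregular, so they are not cognates (the Denekar form has a different source).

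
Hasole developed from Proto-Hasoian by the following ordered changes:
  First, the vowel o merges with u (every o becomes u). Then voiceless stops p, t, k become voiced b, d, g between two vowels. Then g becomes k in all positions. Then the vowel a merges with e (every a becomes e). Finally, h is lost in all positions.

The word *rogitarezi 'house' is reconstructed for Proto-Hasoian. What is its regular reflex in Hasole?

Hasole: *rogitarezi > rugitarezi > rugidarezi > rukidarezi > rukiderezi  (by vowel merger, intervocalic voicing, unconditioned shift, vowel merger)

rukiderezi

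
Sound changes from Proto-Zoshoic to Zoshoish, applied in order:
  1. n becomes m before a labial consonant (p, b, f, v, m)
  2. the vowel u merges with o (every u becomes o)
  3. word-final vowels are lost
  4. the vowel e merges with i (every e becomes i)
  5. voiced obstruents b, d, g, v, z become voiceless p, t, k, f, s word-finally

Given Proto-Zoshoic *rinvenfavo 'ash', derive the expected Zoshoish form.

Zoshoish: *rinvenfavo > rimvemfavo > rimvemfav > rimvimfav > rimvimfaf  (by nasal place assimilation, apocope, vowel merger, final devoicing)

rimvimfaf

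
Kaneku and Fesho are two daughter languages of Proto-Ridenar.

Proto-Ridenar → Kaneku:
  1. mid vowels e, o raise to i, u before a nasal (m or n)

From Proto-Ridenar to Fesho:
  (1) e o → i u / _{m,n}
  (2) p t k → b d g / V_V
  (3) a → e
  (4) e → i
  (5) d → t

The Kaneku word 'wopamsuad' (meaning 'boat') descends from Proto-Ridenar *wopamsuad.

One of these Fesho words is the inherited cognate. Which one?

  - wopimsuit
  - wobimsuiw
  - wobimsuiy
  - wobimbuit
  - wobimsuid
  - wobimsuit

wobimsuit

Fesho: *wopamsuad
  wopamsuad (rule 1 does not apply)
  wopamsuad → wobamsuad   [intervocalic voicing]
  wobamsuad → wobemsued   [vowel merger]
  wobemsued → wobimsuid   [vowel merger]
  wobimsuid → wobimsuit   [unconditioned shift]
  giving Fesho wobimsuit.
Among the options, 'wobimsuit' alone shows every Fesho change applied in order.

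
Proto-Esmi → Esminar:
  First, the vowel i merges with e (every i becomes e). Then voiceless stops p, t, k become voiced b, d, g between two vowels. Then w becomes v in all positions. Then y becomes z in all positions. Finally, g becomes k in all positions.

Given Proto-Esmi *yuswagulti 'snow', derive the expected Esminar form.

Esminar: *yuswagulti
  yuswagulti → yuswagulte   [vowel merger]
  yuswagulte (rule 2 does not apply)
  yuswagulte → yusvagulte   [unconditioned shift]
  yusvagulte → zusvagulte   [unconditioned shift]
  zusvagulte → zusvakulte   [unconditioned shift]
  giving Esminar zusvakulte.

zusvakulte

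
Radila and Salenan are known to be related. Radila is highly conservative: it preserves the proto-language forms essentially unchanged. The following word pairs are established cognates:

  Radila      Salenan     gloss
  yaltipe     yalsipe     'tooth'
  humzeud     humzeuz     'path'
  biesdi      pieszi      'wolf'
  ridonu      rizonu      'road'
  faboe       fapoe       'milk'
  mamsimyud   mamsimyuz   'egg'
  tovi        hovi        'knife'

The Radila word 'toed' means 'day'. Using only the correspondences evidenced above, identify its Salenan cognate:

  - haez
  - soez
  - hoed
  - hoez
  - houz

tovi ~ hovi — Radila t corresponds to Salenan h word-initially before a back vowel.
humzeud ~ humzeuz, mamsimyud ~ mamsimyuz — Radila d corresponds to Salenan z word-finally.
Applying these to Radila 'toed':
  toed → hoed   (t→h word-initially before a back vowel)
  hoed → hoez   (d→z word-finally)
So the Salenan cognate is 'hoez'.

hoez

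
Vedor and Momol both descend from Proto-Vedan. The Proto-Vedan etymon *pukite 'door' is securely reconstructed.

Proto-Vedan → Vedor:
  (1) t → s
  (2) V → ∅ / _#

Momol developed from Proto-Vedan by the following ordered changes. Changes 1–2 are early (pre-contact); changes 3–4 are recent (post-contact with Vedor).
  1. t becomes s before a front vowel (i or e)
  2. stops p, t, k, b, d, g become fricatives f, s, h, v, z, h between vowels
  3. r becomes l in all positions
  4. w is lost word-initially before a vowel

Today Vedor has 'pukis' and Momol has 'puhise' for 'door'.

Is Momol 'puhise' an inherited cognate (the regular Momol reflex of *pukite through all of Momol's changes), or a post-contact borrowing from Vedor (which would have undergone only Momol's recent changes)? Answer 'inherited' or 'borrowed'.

If inherited, *pukite would pass through all of Momol's changes:
Momol: *pukite
  pukite → pukise   [palatalisation]
  pukise → puhise   [intervocalic lenition]
  puhise (rule 3 does not apply)
  puhise (rule 4 does not apply)
  giving Momol puhise.
If borrowed from Vedor 'pukis' after the early changes, it would undergo only the recent ones:
  rule 3 (unconditioned shift): no change (pukis)
  rule 4 (glide loss): no change (pukis)
  ⇒ as a loan: pukis
Momol 'puhise' matches the inherited outcome exactly, so it is an inherited cognate, not a loan.

inherited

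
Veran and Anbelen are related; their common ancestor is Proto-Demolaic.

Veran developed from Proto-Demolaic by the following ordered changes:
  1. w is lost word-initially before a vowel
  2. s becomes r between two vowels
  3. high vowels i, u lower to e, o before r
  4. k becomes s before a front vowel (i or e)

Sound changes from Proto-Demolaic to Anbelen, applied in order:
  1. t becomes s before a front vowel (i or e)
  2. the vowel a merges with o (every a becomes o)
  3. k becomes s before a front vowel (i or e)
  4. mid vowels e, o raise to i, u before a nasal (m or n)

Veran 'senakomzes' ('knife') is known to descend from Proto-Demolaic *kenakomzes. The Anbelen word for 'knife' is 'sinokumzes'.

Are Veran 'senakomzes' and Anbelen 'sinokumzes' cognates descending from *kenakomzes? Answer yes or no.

Derive the expected Anbelen reflex of *kenakomzes:
Anbelen: *kenakomzes
  kenakomzes (rule 1 does not apply)
  kenakomzes → kenokomzes   [vowel merger]
  kenokomzes → senokomzes   [palatalisation]
  senokomzes → sinokumzes   [pre-nasal raising]
  giving Anbelen sinokumzes.
Anbelen 'sinokumzes' matches the regular reflex exactly, so the pair is cognate.

yes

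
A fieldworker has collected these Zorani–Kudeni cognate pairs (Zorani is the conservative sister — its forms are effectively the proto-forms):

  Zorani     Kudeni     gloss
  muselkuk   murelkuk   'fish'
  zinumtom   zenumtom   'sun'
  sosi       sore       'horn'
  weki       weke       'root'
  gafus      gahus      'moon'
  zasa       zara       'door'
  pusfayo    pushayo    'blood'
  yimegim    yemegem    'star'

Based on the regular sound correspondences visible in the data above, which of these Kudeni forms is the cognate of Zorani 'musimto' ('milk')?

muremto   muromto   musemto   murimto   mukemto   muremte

muremto

sosi ~ sore — Zorani s corresponds to Kudeni r between vowels (before a front vowel).
yimegim ~ yemegem — Zorani i corresponds to Kudeni e after a consonant, before a nasal.
Applying these to Zorani 'musimto':
  musimto → murimto   (s→r between vowels (before a front vowel))
  murimto → muremto   (i→e after a consonant, before a nasal)
So the Kudeni cognate is 'muremto'.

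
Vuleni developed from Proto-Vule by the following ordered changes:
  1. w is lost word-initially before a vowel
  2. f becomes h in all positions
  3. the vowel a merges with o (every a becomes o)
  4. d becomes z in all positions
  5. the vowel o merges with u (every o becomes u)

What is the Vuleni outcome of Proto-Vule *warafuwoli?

uruhuwuli

Vuleni: start from *warafuwoli.
  rule 1 (glide loss): warafuwoli → arafuwoli
  rule 2 (unconditioned shift): arafuwoli → arahuwoli
  rule 3 (vowel merger): arahuwoli → orohuwoli
  rule 4: no change — orohuwoli
  rule 5 (vowel merger): orohuwoli → uruhuwuli
  ⇒ Vuleni uruhuwuli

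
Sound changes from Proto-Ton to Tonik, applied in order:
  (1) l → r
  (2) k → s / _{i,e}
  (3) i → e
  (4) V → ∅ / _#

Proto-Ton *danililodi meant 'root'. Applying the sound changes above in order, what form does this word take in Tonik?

Tonik: *danililodi
  danililodi → danirirodi   [unconditioned shift]
  danirirodi (rule 2 does not apply)
  danirirodi → danererode   [vowel merger]
  danererode → danererod   [apocope]
  giving Tonik danererod.

danererod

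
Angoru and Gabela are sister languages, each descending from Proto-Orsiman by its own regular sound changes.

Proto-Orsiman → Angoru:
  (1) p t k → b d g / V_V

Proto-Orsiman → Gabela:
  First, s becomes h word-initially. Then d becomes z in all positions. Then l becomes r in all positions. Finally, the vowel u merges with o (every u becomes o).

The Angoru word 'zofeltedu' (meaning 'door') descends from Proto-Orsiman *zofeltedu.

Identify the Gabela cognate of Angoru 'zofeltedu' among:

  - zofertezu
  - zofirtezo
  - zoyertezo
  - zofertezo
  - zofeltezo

zofertezo

Gabela: *zofeltedu
  zofeltedu (rule 1 does not apply)
  zofeltedu → zofeltezu   [unconditioned shift]
  zofeltezu → zofertezu   [unconditioned shift]
  zofertezu → zofertezo   [vowel merger]
  giving Gabela zofertezo.
The other candidates each miss or misapply at least one Gabela change.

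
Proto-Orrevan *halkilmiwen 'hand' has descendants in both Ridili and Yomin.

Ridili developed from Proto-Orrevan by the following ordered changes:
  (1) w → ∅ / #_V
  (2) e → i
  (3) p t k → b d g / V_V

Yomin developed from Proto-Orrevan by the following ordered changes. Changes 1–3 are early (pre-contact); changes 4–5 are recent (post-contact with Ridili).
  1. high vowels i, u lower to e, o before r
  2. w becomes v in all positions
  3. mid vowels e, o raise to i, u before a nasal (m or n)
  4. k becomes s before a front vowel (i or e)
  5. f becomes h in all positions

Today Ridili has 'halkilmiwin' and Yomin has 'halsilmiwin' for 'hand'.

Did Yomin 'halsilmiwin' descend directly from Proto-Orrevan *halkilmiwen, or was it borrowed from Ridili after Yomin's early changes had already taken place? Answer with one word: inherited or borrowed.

borrowed

If inherited, *halkilmiwen would pass through all of Yomin's changes:
Yomin: *halkilmiwen > halkilmiven > halkilmivin > halsilmivin  (by unconditioned shift, pre-nasal raising, palatalisation)
If borrowed from Ridili 'halkilmiwin' after the early changes, it would undergo only the recent ones:
  rule 4 (palatalisation): halkilmiwin → halsilmiwin
  rule 5 (unconditioned shift): no change (halsilmiwin)
  ⇒ as a loan: halsilmiwin
Yomin 'halsilmiwin' matches the loan outcome 'halsilmiwin', not the inherited 'halsilmivin' — it skipped the early Yomin changes, so it was borrowed from Ridili.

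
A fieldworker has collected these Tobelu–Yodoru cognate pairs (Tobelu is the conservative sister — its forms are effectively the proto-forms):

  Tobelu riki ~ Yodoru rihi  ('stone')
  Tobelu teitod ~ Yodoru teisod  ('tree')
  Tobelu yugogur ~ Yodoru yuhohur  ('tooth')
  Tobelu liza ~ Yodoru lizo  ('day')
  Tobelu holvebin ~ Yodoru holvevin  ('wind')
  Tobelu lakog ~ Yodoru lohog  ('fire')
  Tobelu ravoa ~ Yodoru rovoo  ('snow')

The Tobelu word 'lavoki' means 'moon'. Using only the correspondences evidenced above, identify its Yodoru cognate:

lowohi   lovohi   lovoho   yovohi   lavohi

ravoa ~ rovoo — Tobelu a corresponds to Yodoru o after a consonant, before a labial obstruent.
riki ~ rihi — Tobelu k corresponds to Yodoru h between vowels (before a front vowel).
Applying these to Tobelu 'lavoki':
  lavoki → lovoki   (a→o after a consonant, before a labial obstruent)
  lovoki → lovohi   (k→h between vowels (before a front vowel))
So the Yodoru cognate is 'lovohi'.

lovohi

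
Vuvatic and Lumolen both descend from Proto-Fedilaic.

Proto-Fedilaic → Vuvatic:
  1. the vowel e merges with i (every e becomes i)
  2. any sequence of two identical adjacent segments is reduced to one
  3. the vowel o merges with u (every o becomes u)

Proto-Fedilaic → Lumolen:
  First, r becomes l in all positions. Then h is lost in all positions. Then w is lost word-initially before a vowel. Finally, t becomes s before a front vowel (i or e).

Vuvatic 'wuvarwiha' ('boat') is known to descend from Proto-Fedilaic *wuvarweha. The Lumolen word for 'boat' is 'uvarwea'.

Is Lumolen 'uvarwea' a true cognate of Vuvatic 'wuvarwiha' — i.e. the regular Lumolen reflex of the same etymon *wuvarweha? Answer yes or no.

Derive the expected Lumolen reflex of *wuvarweha:
Lumolen: *wuvarweha > wuvalweha > wuvalwea > uvalwea  (by unconditioned shift, h-loss, glide loss)
The regular Lumolen reflex would be 'uvalwea', but the attested form is 'uvarwea'. The correspondence is irregular, so they are not cognates (the Lumolen form has a different source).

no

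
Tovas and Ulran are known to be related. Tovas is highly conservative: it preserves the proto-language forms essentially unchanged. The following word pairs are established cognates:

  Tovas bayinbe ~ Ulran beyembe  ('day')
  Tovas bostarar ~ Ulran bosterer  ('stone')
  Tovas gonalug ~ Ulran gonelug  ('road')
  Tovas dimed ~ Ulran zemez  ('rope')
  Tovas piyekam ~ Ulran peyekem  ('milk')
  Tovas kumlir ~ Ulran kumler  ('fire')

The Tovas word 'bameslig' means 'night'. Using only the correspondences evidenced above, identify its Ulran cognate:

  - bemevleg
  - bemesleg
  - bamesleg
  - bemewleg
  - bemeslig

piyekam ~ peyekem — Tovas a corresponds to Ulran e after a consonant, before a nasal.
piyekam ~ peyekem — Tovas i corresponds to Ulran e after a consonant, before a consonant other than r, m, n, p, b, f, v.
Applying these to Tovas 'bameslig':
  bameslig → bemeslig   (a→e after a consonant, before a nasal)
  bemeslig → bemesleg   (i→e after a consonant, before a consonant other than r, m, n, p, b, f, v)
So the Ulran cognate is 'bemesleg'.

bemesleg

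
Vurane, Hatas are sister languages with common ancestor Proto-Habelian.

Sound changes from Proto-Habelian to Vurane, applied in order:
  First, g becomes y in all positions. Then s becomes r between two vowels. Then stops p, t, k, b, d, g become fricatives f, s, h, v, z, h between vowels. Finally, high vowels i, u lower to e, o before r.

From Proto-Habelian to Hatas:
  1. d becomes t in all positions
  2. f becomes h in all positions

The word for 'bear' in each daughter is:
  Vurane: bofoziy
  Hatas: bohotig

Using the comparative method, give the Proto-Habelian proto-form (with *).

*bofodig

Position 5: Vurane has z, Hatas has t. Taking the neighbouring segments as reconstructed: Vurane z could go back to *d or *z; Hatas t could go back to *t or *d — the one source consistent with every daughter is *d.
Position 3: Vurane has f, Hatas has h. Taking the neighbouring segments as reconstructed: Vurane f could go back to *p or *f; Hatas h could go back to *f or *h — the one source consistent with every daughter is *f.
Position 7: Vurane has y, Hatas has g. Hatas preserves g here (none of its changes turn any other segment into g), so the proto-segment is *g.
Verify the candidate proto-form against each daughter:
Vurane: start from *bofodig.
  rule 1 (unconditioned shift): bofodig → bofodiy
  rule 2: no change — bofodiy
  rule 3 (intervocalic lenition): bofodiy → bofoziy
  rule 4: no change — bofoziy
  ⇒ Vurane bofoziy
Hatas: *bofodig > bofotig > bohotig  (by unconditioned shift, unconditioned shift)
No other proto-form is consistent with every reflex, so the reconstruction is *bofodig.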